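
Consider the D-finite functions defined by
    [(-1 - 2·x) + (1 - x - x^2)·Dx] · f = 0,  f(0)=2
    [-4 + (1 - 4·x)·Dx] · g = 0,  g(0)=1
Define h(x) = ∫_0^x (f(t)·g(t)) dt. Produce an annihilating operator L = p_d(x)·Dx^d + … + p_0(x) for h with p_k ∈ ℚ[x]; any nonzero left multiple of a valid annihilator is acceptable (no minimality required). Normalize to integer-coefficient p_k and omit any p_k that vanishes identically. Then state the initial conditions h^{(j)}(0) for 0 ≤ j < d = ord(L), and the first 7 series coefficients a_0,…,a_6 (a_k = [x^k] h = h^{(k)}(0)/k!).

L = (-5 + 6·x + 12·x^2)·Dx + (1 - 5·x + 3·x^2 + 4·x^3)·Dx^2  (order 2).
h: a_k = 0, 2, 5, 44/3, 91/2, 738/5, 1484/3, …
ICs: h(0) = 0, h′(0) = 2.

f: a_k = 2, 2, 4, 6, 10, 16, 26, …
g: a_k = 1, 4, 16, 64, 256, 1024, 4096, …
Sym-product of L_f,L_g gives L₀ (≤ ord 1).
h=∫₀ˣh₀: take L = L₀·Dx.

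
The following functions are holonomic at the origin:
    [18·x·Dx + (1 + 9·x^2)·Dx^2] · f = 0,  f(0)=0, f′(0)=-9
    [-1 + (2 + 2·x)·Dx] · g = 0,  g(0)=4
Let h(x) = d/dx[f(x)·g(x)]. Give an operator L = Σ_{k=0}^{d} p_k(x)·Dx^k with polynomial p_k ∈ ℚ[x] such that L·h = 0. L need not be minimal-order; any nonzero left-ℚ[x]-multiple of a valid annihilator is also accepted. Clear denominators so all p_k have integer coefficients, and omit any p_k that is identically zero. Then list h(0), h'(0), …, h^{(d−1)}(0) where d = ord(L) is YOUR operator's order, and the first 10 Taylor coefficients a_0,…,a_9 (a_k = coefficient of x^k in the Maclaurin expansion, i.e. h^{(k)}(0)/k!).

f: a_k = 0, -9, 0, 27, 0, -729/5, 0, 6561/7, 0, -6561, …
g: a_k = 4, 2, -1/2, 1/4, -5/32, 7/64, -21/256, 33/512, -429/8192, 715/16384, …
h₀=f·g: eliminate ⇒ L₀, order ≤ 2·1.
h₀' ⇒ L via d/dx closure of L₀.
L = (23 + 120·x - 570·x^2 - 648·x^3 - 81·x^4) + (52 + 220·x - 936·x^2 - 3048·x^3 - 2268·x^4 - 324·x^5)·Dx + (4 - 40·x - 68·x^2 - 432·x^3 - 948·x^4 - 648·x^5 - 108·x^6)·Dx^2  (order 2).
h: a_k = -36, -36, 675/2, 207, -95247/32, -274401/160, 34214319/1280, 32981661/2240, -13775430645/57344, -7398682281/57344, …
ICs: h(0) = -36, h′(0) = -36.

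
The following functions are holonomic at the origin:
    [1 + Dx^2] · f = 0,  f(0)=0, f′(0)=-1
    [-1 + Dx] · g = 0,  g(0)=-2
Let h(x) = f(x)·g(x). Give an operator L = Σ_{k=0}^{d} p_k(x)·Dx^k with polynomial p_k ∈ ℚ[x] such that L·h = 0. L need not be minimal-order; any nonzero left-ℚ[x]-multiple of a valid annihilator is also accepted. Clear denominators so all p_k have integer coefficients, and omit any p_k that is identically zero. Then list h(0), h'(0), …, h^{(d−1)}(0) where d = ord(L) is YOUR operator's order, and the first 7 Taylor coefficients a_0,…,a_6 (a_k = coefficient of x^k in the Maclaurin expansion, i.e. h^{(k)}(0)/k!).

L = 2 - 2·Dx + Dx^2  (order 2).
h: a_k = 0, 2, 2, 2/3, 0, -1/15, -1/45, …
ICs: h(0) = 0, h′(0) = 2.

f: a_k = 0, -1, 0, 1/6, 0, -1/120, 0, …
g: a_k = -2, -2, -1, -1/3, -1/12, -1/60, -1/360, …
h₀=f·g: eliminate ⇒ L₀, order ≤ 2·1.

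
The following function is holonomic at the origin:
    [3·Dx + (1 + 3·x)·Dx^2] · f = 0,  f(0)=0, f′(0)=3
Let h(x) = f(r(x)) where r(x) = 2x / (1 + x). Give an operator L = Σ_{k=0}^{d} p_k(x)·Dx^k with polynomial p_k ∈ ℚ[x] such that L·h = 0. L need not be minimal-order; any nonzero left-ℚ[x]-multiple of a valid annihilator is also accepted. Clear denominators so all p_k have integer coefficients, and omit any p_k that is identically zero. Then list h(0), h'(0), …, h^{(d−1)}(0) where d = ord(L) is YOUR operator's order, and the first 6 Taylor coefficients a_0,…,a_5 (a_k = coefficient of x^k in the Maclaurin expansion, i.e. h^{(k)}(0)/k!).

L = (8 + 14·x)·Dx + (1 + 8·x + 7·x^2)·Dx^2  (order 2).
h: a_k = 0, 6, -24, 114, -600, 16806/5, …
ICs: h(0) = 0, h′(0) = 6.

f: a_k = 0, 3, -9/2, 9, -81/4, 243/5, …
L₀ from L_f via x↦r, Dx↦r'^{-1}Dx.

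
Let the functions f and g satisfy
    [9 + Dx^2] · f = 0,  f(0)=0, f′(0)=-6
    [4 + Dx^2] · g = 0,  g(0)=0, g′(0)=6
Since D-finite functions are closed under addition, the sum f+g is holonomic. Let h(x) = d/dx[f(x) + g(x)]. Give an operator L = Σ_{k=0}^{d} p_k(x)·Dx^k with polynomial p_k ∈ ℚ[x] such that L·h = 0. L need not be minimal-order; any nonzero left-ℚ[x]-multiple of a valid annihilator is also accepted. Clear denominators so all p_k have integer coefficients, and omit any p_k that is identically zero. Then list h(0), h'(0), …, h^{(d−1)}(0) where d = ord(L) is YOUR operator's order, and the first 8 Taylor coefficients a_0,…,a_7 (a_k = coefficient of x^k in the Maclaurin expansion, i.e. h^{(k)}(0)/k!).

f: a_k = 0, -6, 0, 9, 0, -81/20, 0, 243/280, …
g: a_k = 0, 6, 0, -4, 0, 4/5, 0, -8/105, …
f+g: L₀ = lclm(L_f,L_g), ord ≤ 2+2.
h₀' ⇒ L via d/dx closure of L₀.
L = 36 + 13·Dx^2 + Dx^4  (order 4).
h: a_k = 0, 0, 15, 0, -65/4, 0, 133/24, 0, …
ICs: h(0) = 0, h′(0) = 0, h′′(0) = 30, h′′′(0) = 0.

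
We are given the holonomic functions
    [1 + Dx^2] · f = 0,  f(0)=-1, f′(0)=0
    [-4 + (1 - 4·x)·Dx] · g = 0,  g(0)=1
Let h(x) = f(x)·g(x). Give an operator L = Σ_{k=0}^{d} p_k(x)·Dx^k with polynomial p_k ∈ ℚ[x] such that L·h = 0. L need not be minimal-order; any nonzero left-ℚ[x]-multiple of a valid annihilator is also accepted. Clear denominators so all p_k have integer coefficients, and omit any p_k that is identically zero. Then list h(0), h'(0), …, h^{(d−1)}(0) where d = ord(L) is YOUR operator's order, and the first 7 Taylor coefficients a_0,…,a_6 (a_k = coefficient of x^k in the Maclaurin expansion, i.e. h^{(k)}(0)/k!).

f: a_k = -1, 0, 1/2, 0, -1/24, 0, 1/720, …
g: a_k = 1, 4, 16, 64, 256, 1024, 4096, …
h₀=f·g: eliminate ⇒ L₀, order ≤ 2·1.
L = (-1 + 4·x) + 8·Dx + (-1 + 4·x)·Dx^2  (order 2).
h: a_k = -1, -4, -31/2, -62, -5953/24, -5953/6, -2857439/720, …
ICs: h(0) = -1, h′(0) = -4.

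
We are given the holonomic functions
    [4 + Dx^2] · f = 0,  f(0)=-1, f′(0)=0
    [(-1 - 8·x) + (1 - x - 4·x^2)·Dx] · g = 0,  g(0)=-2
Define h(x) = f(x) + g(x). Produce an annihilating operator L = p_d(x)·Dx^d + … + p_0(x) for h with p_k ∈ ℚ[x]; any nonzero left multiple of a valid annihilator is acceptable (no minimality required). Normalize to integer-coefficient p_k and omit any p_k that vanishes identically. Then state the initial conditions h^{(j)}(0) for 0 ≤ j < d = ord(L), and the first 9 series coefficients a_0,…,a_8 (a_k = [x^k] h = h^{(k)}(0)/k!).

f: a_k = -1, 0, 2, 0, -2/3, 0, 4/45, 0, -2/315, …
g: a_k = -2, -2, -10, -18, -58, -130, -362, -882, -2330, …
f+g: L₀ = lclm(L_f,L_g), ord ≤ 2+1.
L = (-116 - 1008·x - 968·x^2 - 2688·x^3 - 640·x^4 - 1024·x^5) + (28 + 4·x - 8·x^2 - 200·x^3 - 480·x^4 - 384·x^5 - 512·x^6)·Dx + (-29 - 252·x - 242·x^2 - 672·x^3 - 160·x^4 - 256·x^5)·Dx^2 + (7 + x - 2·x^2 - 50·x^3 - 120·x^4 - 96·x^5 - 128·x^6)·Dx^3  (order 3).
h: a_k = -3, -2, -8, -18, -176/3, -130, -16286/45, -882, -733952/315, …
ICs: h(0) = -3, h′(0) = -2, h′′(0) = -16.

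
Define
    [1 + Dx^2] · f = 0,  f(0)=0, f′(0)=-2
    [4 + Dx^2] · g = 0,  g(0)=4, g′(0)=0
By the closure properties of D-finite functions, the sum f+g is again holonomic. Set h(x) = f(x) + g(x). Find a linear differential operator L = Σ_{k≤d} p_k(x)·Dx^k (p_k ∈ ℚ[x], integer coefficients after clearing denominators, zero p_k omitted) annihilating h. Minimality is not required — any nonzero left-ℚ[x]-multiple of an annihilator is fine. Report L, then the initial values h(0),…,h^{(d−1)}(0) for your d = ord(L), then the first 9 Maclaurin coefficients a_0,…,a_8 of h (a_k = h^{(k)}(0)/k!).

f: a_k = 0, -2, 0, 1/3, 0, -1/60, 0, 1/2520, 0, …
g: a_k = 4, 0, -8, 0, 8/3, 0, -16/45, 0, 8/315, …
Sum ⇒ L₀ = lclm(L_f,L_g) in ℚ(x)⟨Dx⟩.
L = 4 + 5·Dx^2 + Dx^4  (order 4).
h: a_k = 4, -2, -8, 1/3, 8/3, -1/60, -16/45, 1/2520, 8/315, …
ICs: h(0) = 4, h′(0) = -2, h′′(0) = -16, h′′′(0) = 2.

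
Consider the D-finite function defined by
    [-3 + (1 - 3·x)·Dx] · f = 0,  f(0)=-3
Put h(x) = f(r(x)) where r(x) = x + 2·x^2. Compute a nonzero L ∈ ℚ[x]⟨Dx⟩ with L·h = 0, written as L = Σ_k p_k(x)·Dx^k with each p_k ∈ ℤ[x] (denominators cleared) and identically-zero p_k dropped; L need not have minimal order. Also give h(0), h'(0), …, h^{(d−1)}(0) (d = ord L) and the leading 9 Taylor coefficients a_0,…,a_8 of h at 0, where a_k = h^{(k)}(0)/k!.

f: a_k = -3, -9, -27, -81, -243, -729, -2187, -6561, -19683, …
h₀=f(r): pull back L_f along r ⇒ L₀.
L = (3 + 12·x) + (-1 + 3·x + 6·x^2)·Dx  (order 1).
h: a_k = -3, -9, -45, -189, -837, -3645, -15957, -69741, -304965, …
ICs: h(0) = -3.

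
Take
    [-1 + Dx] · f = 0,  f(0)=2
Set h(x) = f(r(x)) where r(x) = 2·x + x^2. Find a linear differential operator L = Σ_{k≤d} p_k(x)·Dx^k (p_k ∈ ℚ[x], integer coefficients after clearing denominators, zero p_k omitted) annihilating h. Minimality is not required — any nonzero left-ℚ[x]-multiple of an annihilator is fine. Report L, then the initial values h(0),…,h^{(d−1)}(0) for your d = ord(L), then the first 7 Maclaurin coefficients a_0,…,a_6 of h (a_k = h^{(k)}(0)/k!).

L = (-2 - 2·x) + Dx  (order 1).
h: a_k = 2, 4, 6, 20/3, 19/3, 26/5, 173/45, …
ICs: h(0) = 2.

f: a_k = 2, 2, 1, 1/3, 1/12, 1/60, 1/360, …
Substitute x→r, Dx→(1/r')Dx; clear ⇒ L₀.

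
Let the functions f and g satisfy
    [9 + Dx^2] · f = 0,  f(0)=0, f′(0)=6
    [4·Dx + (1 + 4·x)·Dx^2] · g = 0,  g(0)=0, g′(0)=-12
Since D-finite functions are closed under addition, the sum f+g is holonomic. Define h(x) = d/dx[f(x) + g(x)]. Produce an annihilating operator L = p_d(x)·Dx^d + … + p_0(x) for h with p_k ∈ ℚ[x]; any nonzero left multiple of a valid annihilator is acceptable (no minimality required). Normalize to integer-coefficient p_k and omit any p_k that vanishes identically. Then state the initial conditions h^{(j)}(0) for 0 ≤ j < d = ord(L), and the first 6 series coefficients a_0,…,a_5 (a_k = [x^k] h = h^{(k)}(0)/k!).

f: a_k = 0, 6, 0, -9, 0, 81/20, …
g: a_k = 0, -12, 24, -64, 192, -3072/5, …
f+g: L₀ = lclm(L_f,L_g), ord ≤ 2+2.
Differentiate: ansatz ord ≤ ord L₀ ⇒ L.
L = (3780 + 2592·x + 5184·x^2) + (369 + 2124·x + 3888·x^2 + 5184·x^3)·Dx + (420 + 288·x + 576·x^2)·Dx^2 + (41 + 236·x + 432·x^2 + 576·x^3)·Dx^3  (order 3).
h: a_k = -6, 48, -219, 768, -12207/4, 12288, …
ICs: h(0) = -6, h′(0) = 48, h′′(0) = -438.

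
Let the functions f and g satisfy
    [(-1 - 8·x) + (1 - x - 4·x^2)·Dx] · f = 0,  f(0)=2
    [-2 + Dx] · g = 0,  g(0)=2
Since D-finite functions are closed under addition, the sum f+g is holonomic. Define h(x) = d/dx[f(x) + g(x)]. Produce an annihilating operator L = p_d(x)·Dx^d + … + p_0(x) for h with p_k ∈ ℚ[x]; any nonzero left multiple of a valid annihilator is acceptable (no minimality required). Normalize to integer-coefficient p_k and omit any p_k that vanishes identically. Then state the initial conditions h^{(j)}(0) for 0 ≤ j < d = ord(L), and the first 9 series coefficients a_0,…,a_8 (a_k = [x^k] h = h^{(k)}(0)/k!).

f: a_k = 2, 2, 10, 18, 58, 130, 362, 882, 2330, …
g: a_k = 2, 4, 4, 8/3, 4/3, 8/15, 8/45, 16/315, 4/315, …
f+g: L₀ = lclm(L_f,L_g), ord ≤ 1+1.
Differentiate: ansatz ord ≤ ord L₀ ⇒ L.
L = (34 + 452·x + 512·x^2 + 1920·x^3 + 768·x^4) + (-25 - 228·x - 334·x^2 - 864·x^3 + 160·x^4 + 256·x^5)·Dx + (4 + x + 39·x^2 - 48·x^3 - 272·x^4 - 128·x^5)·Dx^2  (order 2).
h: a_k = 6, 28, 62, 712/3, 1958/3, 32596/15, 277846/45, 5871632/315, 16607438/315, …
ICs: h(0) = 6, h′(0) = 28.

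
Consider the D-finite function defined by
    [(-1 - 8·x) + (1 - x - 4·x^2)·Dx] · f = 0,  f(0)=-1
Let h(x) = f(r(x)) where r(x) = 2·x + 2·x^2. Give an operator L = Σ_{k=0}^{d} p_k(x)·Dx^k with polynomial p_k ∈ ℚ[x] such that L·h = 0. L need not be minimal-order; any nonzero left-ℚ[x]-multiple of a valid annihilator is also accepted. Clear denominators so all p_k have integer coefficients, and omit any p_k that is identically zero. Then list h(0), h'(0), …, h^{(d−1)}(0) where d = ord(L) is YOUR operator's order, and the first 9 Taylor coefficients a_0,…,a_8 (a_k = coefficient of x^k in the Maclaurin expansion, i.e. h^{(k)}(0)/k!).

L = (2 + 36·x + 96·x^2 + 64·x^3) + (-1 + 2·x + 18·x^2 + 32·x^3 + 16·x^4)·Dx  (order 1).
h: a_k = -1, -2, -22, -112, -700, -4152, -24840, -148608, -888400, …
ICs: h(0) = -1.

f: a_k = -1, -1, -5, -9, -29, -65, -181, -441, -1165, …
Change of var in L_f (x↦r) gives L₀.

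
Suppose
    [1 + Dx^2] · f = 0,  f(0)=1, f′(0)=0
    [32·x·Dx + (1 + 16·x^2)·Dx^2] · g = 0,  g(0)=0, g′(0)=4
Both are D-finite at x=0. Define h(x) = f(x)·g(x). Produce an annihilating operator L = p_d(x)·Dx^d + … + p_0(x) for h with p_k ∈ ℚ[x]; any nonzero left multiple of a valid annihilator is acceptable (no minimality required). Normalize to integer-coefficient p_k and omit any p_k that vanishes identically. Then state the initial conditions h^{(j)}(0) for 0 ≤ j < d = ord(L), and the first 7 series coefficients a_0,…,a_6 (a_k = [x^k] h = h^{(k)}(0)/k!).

L = (1105 + 51776·x^2 + 22016·x^4 + 16384·x^6 + 65536·x^8) + (2112·x + 35840·x^3 + 49152·x^5 + 262144·x^7)·Dx + (1122 + 52352·x^2 + 27648·x^4 + 32768·x^6 + 131072·x^8)·Dx^2 + (2112·x + 35840·x^3 + 49152·x^5 + 262144·x^7)·Dx^3 + (17 + 576·x^2 + 5632·x^4 + 16384·x^6 + 65536·x^8)·Dx^4  (order 4).
h: a_k = 0, 4, 0, -70/3, 0, 6469/30, 0, …
ICs: h(0) = 0, h′(0) = 4, h′′(0) = 0, h′′′(0) = -140.

f: a_k = 1, 0, -1/2, 0, 1/24, 0, -1/720, …
g: a_k = 0, 4, 0, -64/3, 0, 1024/5, 0, …
f·g: L₀ = L_f ⊗_s L_g, ord ≤ 2·2.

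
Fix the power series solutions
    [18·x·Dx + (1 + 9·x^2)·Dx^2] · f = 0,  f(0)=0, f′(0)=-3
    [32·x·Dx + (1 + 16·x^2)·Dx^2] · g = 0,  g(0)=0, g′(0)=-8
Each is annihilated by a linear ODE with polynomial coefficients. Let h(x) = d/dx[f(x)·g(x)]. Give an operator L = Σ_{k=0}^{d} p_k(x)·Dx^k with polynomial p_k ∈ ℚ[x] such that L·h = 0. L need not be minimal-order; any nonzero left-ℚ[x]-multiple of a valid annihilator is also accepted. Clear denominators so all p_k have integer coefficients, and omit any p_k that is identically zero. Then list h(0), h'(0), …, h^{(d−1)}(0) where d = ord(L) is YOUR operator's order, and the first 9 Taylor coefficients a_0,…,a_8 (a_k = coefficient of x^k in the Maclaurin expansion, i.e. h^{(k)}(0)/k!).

L = (-3456·x - 144000·x^3 - 1327104·x^5 + 4147200·x^7 + 71663616·x^9) + (-100 - 11532·x^2 - 259200·x^4 - 1161216·x^6 + 14515200·x^8 + 107495424·x^10)·Dx + (-200·x - 7880·x^3 - 86400·x^5 + 194112·x^7 + 8294400·x^9 + 35831808·x^11)·Dx^2 + (-1 - 50·x^2 - 769·x^4 + 110736·x^8 + 1036800·x^10 + 2985984·x^12)·Dx^3  (order 3).
h: a_k = 0, 48, 0, -800, 0, 60048/5, 0, -1248960/7, 0, …
ICs: h(0) = 0, h′(0) = 48, h′′(0) = 0.

f: a_k = 0, -3, 0, 9, 0, -243/5, 0, 2187/7, 0, …
g: a_k = 0, -8, 0, 128/3, 0, -2048/5, 0, 32768/7, 0, …
f·g: L₀ = L_f ⊗_s L_g, ord ≤ 2·2.
h₀' ⇒ L via d/dx closure of L₀.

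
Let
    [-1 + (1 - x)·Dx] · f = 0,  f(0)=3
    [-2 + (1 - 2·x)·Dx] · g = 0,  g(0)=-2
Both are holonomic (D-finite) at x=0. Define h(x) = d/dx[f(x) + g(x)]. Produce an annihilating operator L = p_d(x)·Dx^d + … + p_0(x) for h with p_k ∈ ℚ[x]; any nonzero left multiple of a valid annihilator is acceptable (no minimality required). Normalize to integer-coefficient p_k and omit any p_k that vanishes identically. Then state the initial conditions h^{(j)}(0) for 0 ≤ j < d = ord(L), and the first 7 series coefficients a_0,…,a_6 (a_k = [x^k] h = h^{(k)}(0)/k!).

f: a_k = 3, 3, 3, 3, 3, 3, 3, …
g: a_k = -2, -4, -8, -16, -32, -64, -128, …
Sum ⇒ L₀ = lclm(L_f,L_g) in ℚ(x)⟨Dx⟩.
Derive L from L₀ (diff closure).
L = 12 + (-9 + 12·x)·Dx + (1 - 3·x + 2·x^2)·Dx^2  (order 2).
h: a_k = -1, -10, -39, -116, -305, -750, -1771, …
ICs: h(0) = -1, h′(0) = -10.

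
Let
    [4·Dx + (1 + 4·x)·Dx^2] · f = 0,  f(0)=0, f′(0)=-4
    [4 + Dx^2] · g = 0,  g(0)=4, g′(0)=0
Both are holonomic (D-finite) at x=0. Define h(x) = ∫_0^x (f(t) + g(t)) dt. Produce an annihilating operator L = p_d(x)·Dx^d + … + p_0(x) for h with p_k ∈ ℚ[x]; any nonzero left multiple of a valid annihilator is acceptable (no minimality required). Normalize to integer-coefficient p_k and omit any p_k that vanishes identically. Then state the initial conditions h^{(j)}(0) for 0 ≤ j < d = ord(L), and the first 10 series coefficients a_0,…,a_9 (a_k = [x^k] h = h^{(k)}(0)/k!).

L = (400 + 128·x + 256·x^2)·Dx^2 + (36 + 176·x + 192·x^2 + 256·x^3)·Dx^3 + (100 + 32·x + 64·x^2)·Dx^4 + (9 + 44·x + 48·x^2 + 64·x^3)·Dx^5  (order 5).
h: a_k = 0, 4, -2, 0, -16/3, 40/3, -512/15, 30704/315, -2048/7, 2580488/2835, …
ICs: h(0) = 0, h′(0) = 4, h′′(0) = -4, h′′′(0) = 0, h′′′′(0) = -128.

f: a_k = 0, -4, 8, -64/3, 64, -1024/5, 2048/3, -16384/7, 8192, -262144/9, …
g: a_k = 4, 0, -8, 0, 8/3, 0, -16/45, 0, 8/315, 0, …
Weyl lclm of L_f,L_g ⇒ L₀ (ord ≤ 4).
h=∫h₀ ⇒ L = L₀·Dx.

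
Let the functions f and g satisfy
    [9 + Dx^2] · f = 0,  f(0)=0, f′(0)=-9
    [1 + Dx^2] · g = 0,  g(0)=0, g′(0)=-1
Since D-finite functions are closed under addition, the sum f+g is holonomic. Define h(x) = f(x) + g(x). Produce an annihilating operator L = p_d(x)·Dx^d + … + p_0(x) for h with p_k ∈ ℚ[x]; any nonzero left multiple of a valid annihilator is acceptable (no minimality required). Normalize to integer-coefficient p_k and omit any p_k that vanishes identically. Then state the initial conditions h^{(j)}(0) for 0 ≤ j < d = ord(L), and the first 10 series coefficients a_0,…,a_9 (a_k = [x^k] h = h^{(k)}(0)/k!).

f: a_k = 0, -9, 0, 27/2, 0, -243/40, 0, 729/560, 0, -729/4480, …
g: a_k = 0, -1, 0, 1/6, 0, -1/120, 0, 1/5040, 0, -1/362880, …
h₀=f+g: left-lcm gives L₀, ord ≤ 4.
L = 9 + 10·Dx^2 + Dx^4  (order 4).
h: a_k = 0, -10, 0, 41/3, 0, -73/12, 0, 3281/2520, 0, -5905/36288, …
ICs: h(0) = 0, h′(0) = -10, h′′(0) = 0, h′′′(0) = 82.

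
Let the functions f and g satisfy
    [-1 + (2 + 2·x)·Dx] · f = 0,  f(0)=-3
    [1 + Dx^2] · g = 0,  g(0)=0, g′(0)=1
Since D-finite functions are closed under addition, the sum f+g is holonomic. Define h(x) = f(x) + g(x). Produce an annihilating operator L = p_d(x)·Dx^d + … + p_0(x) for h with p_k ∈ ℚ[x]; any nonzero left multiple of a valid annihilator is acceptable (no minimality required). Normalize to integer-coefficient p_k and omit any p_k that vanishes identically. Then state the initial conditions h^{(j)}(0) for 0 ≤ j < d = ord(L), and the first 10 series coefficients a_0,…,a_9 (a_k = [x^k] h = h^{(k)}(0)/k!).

f: a_k = -3, -3/2, 3/8, -3/16, 15/128, -21/256, 63/1024, -99/2048, 1287/32768, -2145/65536, …
g: a_k = 0, 1, 0, -1/6, 0, 1/120, 0, -1/5040, 0, 1/362880, …
L₀ := lclm(L_f,L_g); ord L₀ ≤ 1+2.
L = (-7 - 8·x - 4·x^2) + (6 + 22·x + 24·x^2 + 8·x^3)·Dx + (-7 - 8·x - 4·x^2)·Dx^2 + (6 + 22·x + 24·x^2 + 8·x^3)·Dx^3  (order 3).
h: a_k = -3, -1/2, 3/8, -17/48, 15/128, -283/3840, 63/1024, -31313/645120, 1287/32768, -6080563/185794560, …
ICs: h(0) = -3, h′(0) = -1/2, h′′(0) = 3/4.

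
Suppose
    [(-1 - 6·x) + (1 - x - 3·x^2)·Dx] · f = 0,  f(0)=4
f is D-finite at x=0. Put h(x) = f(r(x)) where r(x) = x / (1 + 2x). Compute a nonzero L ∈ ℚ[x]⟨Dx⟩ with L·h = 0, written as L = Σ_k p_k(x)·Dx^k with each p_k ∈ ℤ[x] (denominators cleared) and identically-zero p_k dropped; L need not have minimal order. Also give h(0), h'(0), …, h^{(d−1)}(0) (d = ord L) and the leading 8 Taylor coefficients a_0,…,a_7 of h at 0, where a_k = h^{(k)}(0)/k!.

L = (1 + 8·x) + (-1 - 5·x - 5·x^2 + 2·x^3)·Dx  (order 1).
h: a_k = 4, 4, 8, -20, 68, -224, 740, -2444, …
ICs: h(0) = 4.

f: a_k = 4, 4, 16, 28, 76, 160, 388, 868, …
Substitute x→r, Dx→(1/r')Dx; clear ⇒ L₀.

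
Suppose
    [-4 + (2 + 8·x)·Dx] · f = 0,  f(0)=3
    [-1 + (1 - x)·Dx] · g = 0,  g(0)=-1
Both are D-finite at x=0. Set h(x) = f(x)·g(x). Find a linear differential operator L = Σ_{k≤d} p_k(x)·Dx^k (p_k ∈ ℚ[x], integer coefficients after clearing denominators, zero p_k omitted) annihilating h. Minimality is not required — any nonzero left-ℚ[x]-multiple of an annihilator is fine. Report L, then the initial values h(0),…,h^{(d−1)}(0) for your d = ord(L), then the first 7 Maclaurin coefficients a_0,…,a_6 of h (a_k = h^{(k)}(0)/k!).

L = (3 + 2·x) + (-1 - 3·x + 4·x^2)·Dx  (order 1).
h: a_k = -3, -9, -3, -15, 15, -69, 183, …
ICs: h(0) = -3.

f: a_k = 3, 6, -6, 12, -30, 84, -252, …
g: a_k = -1, -1, -1, -1, -1, -1, -1, …
L₀ := L_f ⊗_s L_g (sym. prod.), ord ≤ 1.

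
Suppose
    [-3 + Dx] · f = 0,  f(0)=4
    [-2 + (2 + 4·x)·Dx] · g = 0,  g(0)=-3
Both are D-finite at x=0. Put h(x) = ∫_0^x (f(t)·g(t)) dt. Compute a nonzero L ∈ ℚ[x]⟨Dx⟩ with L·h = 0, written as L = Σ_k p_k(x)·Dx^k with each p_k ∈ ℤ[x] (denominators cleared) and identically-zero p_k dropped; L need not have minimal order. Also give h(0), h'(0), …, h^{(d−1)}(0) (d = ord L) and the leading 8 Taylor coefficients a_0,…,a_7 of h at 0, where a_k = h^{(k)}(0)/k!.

L = (-4 - 6·x)·Dx + (1 + 2·x)·Dx^2  (order 2).
h: a_k = 0, -12, -24, -28, -24, -78/5, -44/5, -18/5, …
ICs: h(0) = 0, h′(0) = -12.

f: a_k = 4, 12, 18, 18, 27/2, 81/10, 81/20, 243/140, …
g: a_k = -3, -3, 3/2, -3/2, 15/8, -21/8, 63/16, -99/16, …
h₀=f·g: eliminate ⇒ L₀, order ≤ 1·1.
∫: right-multiply L₀ by Dx.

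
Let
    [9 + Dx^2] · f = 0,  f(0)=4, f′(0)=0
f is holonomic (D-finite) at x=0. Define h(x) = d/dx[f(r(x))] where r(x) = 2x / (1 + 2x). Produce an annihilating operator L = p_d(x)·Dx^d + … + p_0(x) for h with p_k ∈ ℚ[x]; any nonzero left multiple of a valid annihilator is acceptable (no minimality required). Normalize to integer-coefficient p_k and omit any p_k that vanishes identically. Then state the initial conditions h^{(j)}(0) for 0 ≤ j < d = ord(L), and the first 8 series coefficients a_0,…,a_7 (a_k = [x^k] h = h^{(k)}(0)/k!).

L = (60 + 96·x + 96·x^2) + (12 + 72·x + 144·x^2 + 96·x^3)·Dx + (1 + 8·x + 24·x^2 + 32·x^3 + 16·x^4)·Dx^2  (order 2).
h: a_k = 0, -144, 864, -2592, 2880, 78624/5, -616896/5, 18787392/35, …
ICs: h(0) = 0, h′(0) = -144.

f: a_k = 4, 0, -18, 0, 27/2, 0, -81/20, 0, …
h₀=f(r): pull back L_f along r ⇒ L₀.
Derive L from L₀ (diff closure).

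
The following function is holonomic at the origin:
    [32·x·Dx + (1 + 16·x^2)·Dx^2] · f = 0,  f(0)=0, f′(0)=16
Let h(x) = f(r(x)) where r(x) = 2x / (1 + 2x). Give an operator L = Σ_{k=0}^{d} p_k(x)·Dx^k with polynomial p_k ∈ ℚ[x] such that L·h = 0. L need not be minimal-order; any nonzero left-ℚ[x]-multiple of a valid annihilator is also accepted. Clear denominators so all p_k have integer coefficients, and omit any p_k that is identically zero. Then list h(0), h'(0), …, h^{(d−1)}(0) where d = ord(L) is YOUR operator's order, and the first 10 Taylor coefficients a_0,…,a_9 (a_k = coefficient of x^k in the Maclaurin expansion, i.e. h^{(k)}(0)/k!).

L = (4 + 136·x)·Dx + (1 + 4·x + 68·x^2)·Dx^2  (order 2).
h: a_k = 0, 32, -64, -1664/3, 3840, 51712/5, -625664/3, 1488896/7, 9891840, -417783808/9, …
ICs: h(0) = 0, h′(0) = 32.

f: a_k = 0, 16, 0, -256/3, 0, 4096/5, 0, -65536/7, 0, 1048576/9, …
Substitute x→r, Dx→(1/r')Dx; clear ⇒ L₀.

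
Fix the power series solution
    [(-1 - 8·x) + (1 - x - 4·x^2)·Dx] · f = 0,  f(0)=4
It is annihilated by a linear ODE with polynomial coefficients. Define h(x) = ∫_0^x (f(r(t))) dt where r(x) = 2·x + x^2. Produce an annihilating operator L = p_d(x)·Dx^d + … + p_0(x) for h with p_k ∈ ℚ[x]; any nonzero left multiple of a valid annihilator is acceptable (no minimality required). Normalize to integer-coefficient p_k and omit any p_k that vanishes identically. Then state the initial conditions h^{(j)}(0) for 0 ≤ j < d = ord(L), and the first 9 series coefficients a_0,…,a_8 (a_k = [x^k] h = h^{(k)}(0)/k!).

L = (2 + 34·x + 48·x^2 + 16·x^3)·Dx + (-1 + 2·x + 17·x^2 + 16·x^3 + 4·x^4)·Dx^2  (order 2).
h: a_k = 0, 4, 4, 28, 92, 2308/5, 6124/3, 69956/7, 48316, …
ICs: h(0) = 0, h′(0) = 4.

f: a_k = 4, 4, 20, 36, 116, 260, 724, 1764, 4660, …
Substitute x→r, Dx→(1/r')Dx; clear ⇒ L₀.
Integrate: L := L₀·Dx.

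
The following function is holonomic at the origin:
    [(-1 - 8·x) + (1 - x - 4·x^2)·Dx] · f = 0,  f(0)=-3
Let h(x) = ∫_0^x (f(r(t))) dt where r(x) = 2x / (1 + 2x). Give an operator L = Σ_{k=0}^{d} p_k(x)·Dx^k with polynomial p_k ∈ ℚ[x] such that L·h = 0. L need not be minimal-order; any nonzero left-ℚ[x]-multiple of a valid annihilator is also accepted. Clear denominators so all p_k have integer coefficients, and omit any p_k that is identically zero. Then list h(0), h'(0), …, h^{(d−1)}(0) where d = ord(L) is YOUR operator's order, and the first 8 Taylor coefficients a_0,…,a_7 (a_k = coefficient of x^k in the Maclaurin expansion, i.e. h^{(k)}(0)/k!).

L = (2 + 36·x)·Dx + (-1 - 4·x + 12·x^2 + 32·x^3)·Dx^2  (order 2).
h: a_k = 0, -3, -3, -16, 0, -768/5, 256, -15360/7, …
ICs: h(0) = 0, h′(0) = -3.

f: a_k = -3, -3, -15, -27, -87, -195, -543, -1323, …
f∘r: x↦r, Dx↦Dx/r' in L_f ⇒ L₀.
h=∫₀ˣh₀: take L = L₀·Dx.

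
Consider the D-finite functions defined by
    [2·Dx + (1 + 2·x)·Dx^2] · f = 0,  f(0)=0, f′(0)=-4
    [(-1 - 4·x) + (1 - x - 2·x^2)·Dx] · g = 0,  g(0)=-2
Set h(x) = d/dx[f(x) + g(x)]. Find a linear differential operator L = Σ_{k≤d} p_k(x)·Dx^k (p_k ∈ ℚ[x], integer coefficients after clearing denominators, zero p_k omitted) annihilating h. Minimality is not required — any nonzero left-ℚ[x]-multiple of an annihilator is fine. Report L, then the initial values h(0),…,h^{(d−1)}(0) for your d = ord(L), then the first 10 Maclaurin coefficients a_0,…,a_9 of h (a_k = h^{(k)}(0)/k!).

L = (-54 - 228·x - 432·x^2 - 288·x^3 - 192·x^4) + (-11 - 124·x - 464·x^2 - 704·x^3 - 592·x^4 - 320·x^5)·Dx + (4 + 19·x + 17·x^2 - 42·x^3 - 116·x^4 - 136·x^5 - 64·x^6)·Dx^2  (order 2).
h: a_k = -6, -4, -46, -56, -274, -388, -1446, -2224, -7162, -11612, …
ICs: h(0) = -6, h′(0) = -4.

f: a_k = 0, -4, 4, -16/3, 8, -64/5, 64/3, -256/7, 64, -1024/9, …
g: a_k = -2, -2, -6, -10, -22, -42, -86, -170, -342, -682, …
L₀ := lclm(L_f,L_g); ord L₀ ≤ 2+1.
Differentiate: ansatz ord ≤ ord L₀ ⇒ L.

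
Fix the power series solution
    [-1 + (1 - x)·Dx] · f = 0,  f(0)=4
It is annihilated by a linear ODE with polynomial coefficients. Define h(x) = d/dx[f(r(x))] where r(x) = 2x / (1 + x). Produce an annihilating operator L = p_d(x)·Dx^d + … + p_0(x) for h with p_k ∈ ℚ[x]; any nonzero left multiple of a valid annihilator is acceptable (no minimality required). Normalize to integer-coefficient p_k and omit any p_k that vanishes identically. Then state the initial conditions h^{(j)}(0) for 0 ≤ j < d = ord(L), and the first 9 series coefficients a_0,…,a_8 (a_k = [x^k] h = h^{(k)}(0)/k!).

f: a_k = 4, 4, 4, 4, 4, 4, 4, 4, 4, …
Substitute x→r, Dx→(1/r')Dx; clear ⇒ L₀.
Derive L from L₀ (diff closure).
L = 2 + (-1 + x)·Dx  (order 1).
h: a_k = 8, 16, 24, 32, 40, 48, 56, 64, 72, …
ICs: h(0) = 8.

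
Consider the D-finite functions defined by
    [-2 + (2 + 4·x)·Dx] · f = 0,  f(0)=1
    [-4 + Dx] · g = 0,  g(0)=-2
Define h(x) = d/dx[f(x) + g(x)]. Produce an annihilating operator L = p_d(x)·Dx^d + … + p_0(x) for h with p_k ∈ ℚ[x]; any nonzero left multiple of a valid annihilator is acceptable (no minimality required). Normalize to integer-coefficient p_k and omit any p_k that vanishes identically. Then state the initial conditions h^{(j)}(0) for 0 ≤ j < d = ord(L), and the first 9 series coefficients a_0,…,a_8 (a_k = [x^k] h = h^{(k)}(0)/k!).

f: a_k = 1, 1, -1/2, 1/2, -5/8, 7/8, -21/16, 33/16, -429/128, …
g: a_k = -2, -8, -16, -64/3, -64/3, -256/15, -512/45, -2048/315, -1024/315, …
f+g: L₀ = lclm(L_f,L_g), ord ≤ 1+1.
h=h₀': d/dx-closure on L₀ ⇒ L.
L = (-28 - 32·x) + (-13 - 64·x - 64·x^2)·Dx + (5 + 18·x + 16·x^2)·Dx^2  (order 2).
h: a_k = -7, -33, -125/2, -527/6, -1943/24, -9137/120, -22373/720, -266207/5040, 1502737/40320, …
ICs: h(0) = -7, h′(0) = -33.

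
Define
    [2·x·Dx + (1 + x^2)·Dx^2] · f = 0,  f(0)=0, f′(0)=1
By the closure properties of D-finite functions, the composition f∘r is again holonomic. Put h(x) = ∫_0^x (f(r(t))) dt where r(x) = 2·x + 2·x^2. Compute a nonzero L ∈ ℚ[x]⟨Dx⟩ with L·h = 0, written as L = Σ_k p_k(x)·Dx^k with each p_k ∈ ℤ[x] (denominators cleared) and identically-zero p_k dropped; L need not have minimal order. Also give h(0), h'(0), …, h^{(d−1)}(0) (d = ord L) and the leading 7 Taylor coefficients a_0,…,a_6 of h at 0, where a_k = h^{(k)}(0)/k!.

f: a_k = 0, 1, 0, -1/3, 0, 1/5, 0, …
f∘r: x↦r, Dx↦Dx/r' in L_f ⇒ L₀.
∫: right-multiply L₀ by Dx.
L = (-2 + 8·x + 32·x^2 + 48·x^3 + 24·x^4)·Dx^2 + (1 + 2·x + 4·x^2 + 16·x^3 + 20·x^4 + 8·x^5)·Dx^3  (order 3).
h: a_k = 0, 0, 1, 2/3, -2/3, -8/5, -4/15, …
ICs: h(0) = 0, h′(0) = 0, h′′(0) = 2.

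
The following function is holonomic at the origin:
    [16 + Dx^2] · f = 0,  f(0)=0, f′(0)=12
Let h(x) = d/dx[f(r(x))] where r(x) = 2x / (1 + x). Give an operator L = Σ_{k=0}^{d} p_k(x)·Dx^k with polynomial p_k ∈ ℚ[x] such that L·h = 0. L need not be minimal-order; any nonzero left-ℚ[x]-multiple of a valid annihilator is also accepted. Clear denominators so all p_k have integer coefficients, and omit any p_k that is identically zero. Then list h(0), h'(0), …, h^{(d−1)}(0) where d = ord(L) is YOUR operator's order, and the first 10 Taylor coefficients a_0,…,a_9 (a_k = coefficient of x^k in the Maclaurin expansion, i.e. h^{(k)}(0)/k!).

L = (70 + 12·x + 6·x^2) + (6 + 18·x + 18·x^2 + 6·x^3)·Dx + (1 + 4·x + 6·x^2 + 4·x^3 + x^4)·Dx^2  (order 2).
h: a_k = 24, -48, -696, 2976, -3464, -9360, 758488/15, -1749824/15, 15457432/105, 177232/21, …
ICs: h(0) = 24, h′(0) = -48.

f: a_k = 0, 12, 0, -32, 0, 128/5, 0, -1024/105, 0, 2048/945, …
Substitute x→r, Dx→(1/r')Dx; clear ⇒ L₀.
Derive L from L₀ (diff closure).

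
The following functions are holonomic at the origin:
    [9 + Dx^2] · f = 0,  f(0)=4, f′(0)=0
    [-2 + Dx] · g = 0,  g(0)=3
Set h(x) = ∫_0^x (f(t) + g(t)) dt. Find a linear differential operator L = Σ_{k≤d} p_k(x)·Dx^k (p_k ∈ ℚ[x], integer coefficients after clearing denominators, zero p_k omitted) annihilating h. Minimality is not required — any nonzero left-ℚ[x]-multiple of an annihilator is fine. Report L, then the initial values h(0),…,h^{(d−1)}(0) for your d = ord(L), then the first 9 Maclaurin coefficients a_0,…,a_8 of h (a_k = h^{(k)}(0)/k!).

f: a_k = 4, 0, -18, 0, 27/2, 0, -81/20, 0, 729/1120, …
g: a_k = 3, 6, 6, 4, 2, 4/5, 4/15, 8/105, 2/105, …
L₀ := lclm(L_f,L_g); ord L₀ ≤ 2+1.
∫: right-multiply L₀ by Dx.
L = -18·Dx + 9·Dx^2 - 2·Dx^3 + Dx^4  (order 4).
h: a_k = 0, 7, 3, -4, 1, 31/10, 2/15, -227/420, 1/105, …
ICs: h(0) = 0, h′(0) = 7, h′′(0) = 6, h′′′(0) = -24.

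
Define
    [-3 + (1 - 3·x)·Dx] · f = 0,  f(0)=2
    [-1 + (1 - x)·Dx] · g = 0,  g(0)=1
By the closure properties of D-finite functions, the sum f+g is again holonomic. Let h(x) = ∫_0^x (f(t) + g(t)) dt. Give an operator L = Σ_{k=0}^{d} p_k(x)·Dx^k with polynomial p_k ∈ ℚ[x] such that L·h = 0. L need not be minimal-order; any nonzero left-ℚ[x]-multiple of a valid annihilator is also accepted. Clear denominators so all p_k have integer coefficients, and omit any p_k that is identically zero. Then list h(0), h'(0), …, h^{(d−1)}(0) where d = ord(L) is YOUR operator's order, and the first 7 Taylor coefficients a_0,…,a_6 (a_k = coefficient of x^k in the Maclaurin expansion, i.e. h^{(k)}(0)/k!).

L = -6·Dx + (8 - 12·x)·Dx^2 + (-1 + 4·x - 3·x^2)·Dx^3  (order 3).
h: a_k = 0, 3, 7/2, 19/3, 55/4, 163/5, 487/6, …
ICs: h(0) = 0, h′(0) = 3, h′′(0) = 7.

f: a_k = 2, 6, 18, 54, 162, 486, 1458, …
g: a_k = 1, 1, 1, 1, 1, 1, 1, …
L₀ := lclm(L_f,L_g); ord L₀ ≤ 1+1.
h=∫₀ˣh₀: take L = L₀·Dx.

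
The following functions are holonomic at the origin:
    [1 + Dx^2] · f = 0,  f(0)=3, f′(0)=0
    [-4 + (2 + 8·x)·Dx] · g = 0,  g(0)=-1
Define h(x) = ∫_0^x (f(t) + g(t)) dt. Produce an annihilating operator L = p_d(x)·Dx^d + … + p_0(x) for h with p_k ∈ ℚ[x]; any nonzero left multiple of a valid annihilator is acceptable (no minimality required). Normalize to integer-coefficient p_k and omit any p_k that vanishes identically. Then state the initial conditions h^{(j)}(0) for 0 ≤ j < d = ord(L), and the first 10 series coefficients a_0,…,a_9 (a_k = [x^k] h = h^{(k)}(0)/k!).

f: a_k = 3, 0, -3/2, 0, 1/8, 0, -1/240, 0, 1/13440, 0, …
g: a_k = -1, -2, 2, -4, 10, -28, 84, -264, 858, -2860, …
h₀=f+g: left-lcm gives L₀, ord ≤ 3.
∫: right-multiply L₀ by Dx.
L = (-26 - 16·x - 32·x^2)·Dx + (-3 - 4·x + 48·x^2 + 64·x^3)·Dx^2 + (-26 - 16·x - 32·x^2)·Dx^3 + (-3 - 4·x + 48·x^2 + 64·x^3)·Dx^4  (order 4).
h: a_k = 0, 2, -1, 1/6, -1, 81/40, -14/3, 20159/1680, -33, 11531521/120960, …
ICs: h(0) = 0, h′(0) = 2, h′′(0) = -2, h′′′(0) = 1.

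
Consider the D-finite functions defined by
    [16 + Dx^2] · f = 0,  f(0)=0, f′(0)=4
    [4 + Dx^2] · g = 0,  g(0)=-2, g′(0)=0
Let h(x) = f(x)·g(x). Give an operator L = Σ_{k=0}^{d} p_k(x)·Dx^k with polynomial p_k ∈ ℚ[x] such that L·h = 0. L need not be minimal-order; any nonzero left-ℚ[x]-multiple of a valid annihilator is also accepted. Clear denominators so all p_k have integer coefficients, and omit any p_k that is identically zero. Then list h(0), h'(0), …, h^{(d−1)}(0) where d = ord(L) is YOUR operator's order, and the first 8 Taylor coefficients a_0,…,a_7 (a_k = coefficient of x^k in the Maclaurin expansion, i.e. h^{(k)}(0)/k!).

f: a_k = 0, 4, 0, -32/3, 0, 128/15, 0, -1024/315, …
g: a_k = -2, 0, 4, 0, -4/3, 0, 8/45, 0, …
f·g: L₀ = L_f ⊗_s L_g, ord ≤ 2·2.
L = 144 + 40·Dx^2 + Dx^4  (order 4).
h: a_k = 0, -8, 0, 112/3, 0, -976/15, 0, 17504/315, …
ICs: h(0) = 0, h′(0) = -8, h′′(0) = 0, h′′′(0) = 224.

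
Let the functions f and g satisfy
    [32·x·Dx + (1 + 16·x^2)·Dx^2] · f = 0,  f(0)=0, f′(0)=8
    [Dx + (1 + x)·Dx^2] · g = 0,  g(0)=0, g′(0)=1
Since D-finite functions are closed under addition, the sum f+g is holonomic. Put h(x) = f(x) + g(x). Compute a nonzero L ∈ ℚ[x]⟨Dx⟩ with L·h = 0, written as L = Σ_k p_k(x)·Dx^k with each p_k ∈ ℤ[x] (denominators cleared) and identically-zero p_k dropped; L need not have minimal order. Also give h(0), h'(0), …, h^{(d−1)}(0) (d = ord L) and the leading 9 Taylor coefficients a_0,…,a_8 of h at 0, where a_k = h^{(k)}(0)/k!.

f: a_k = 0, 8, 0, -128/3, 0, 2048/5, 0, -32768/7, 0, …
g: a_k = 0, 1, -1/2, 1/3, -1/4, 1/5, -1/6, 1/7, -1/8, …
f+g: L₀ = lclm(L_f,L_g), ord ≤ 2+2.
L = (-32 - 96·x + 1536·x^2 + 512·x^3)·Dx + (-34 - 64·x + 1440·x^2 + 3072·x^3 + 1024·x^4)·Dx^2 + (-1 + 31·x + 32·x^2 + 512·x^3 + 768·x^4 + 256·x^5)·Dx^3  (order 3).
h: a_k = 0, 9, -1/2, -127/3, -1/4, 2049/5, -1/6, -4681, -1/8, …
ICs: h(0) = 0, h′(0) = 9, h′′(0) = -1.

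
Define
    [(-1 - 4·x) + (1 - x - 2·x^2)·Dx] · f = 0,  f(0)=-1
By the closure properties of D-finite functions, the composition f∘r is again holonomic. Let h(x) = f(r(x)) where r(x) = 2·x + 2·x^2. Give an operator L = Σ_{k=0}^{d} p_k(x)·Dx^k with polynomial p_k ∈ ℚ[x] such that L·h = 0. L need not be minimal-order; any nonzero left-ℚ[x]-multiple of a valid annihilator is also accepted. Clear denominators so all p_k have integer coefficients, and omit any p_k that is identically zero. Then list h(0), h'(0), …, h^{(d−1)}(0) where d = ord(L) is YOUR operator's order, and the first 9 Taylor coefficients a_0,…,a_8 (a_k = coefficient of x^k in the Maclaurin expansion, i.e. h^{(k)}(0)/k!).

f: a_k = -1, -1, -3, -5, -11, -21, -43, -85, -171, …
L₀ from L_f via x↦r, Dx↦r'^{-1}Dx.
L = (2 + 20·x + 48·x^2 + 32·x^3) + (-1 + 2·x + 10·x^2 + 16·x^3 + 8·x^4)·Dx  (order 1).
h: a_k = -1, -2, -14, -64, -308, -1496, -7208, -34816, -168112, …
ICs: h(0) = -1.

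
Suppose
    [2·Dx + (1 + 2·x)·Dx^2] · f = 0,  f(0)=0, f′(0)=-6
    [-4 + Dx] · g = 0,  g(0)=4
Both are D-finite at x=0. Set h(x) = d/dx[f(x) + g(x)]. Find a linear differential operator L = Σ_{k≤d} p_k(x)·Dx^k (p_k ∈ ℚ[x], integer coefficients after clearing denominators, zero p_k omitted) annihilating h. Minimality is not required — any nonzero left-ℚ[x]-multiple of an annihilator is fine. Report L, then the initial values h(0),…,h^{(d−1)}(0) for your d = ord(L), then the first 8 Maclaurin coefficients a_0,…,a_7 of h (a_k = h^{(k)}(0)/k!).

L = (-32 - 32·x) + (-4 - 32·x - 32·x^2)·Dx + (3 + 10·x + 8·x^2)·Dx^2  (order 2).
h: a_k = 10, 76, 104, 656/3, 224/3, 4928/15, -13184/45, 258304/315, …
ICs: h(0) = 10, h′(0) = 76.

f: a_k = 0, -6, 6, -8, 12, -96/5, 32, -384/7, …
g: a_k = 4, 16, 32, 128/3, 128/3, 512/15, 1024/45, 4096/315, …
f+g: L₀ = lclm(L_f,L_g), ord ≤ 2+1.
Derive L from L₀ (diff closure).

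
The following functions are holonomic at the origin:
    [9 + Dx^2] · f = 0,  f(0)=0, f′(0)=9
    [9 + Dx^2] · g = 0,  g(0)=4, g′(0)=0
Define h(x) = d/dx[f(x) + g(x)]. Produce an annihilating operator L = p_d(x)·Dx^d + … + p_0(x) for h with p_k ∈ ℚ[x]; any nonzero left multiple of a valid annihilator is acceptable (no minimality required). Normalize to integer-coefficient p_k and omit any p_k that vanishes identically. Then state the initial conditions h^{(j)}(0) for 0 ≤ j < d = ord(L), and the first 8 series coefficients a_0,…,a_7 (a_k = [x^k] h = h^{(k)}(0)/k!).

f: a_k = 0, 9, 0, -27/2, 0, 243/40, 0, -729/560, …
g: a_k = 4, 0, -18, 0, 27/2, 0, -81/20, 0, …
f+g: L₀ = lclm(L_f,L_g), ord ≤ 2+2.
h₀' ⇒ L via d/dx closure of L₀.
L = 9 + Dx^2  (order 2).
h: a_k = 9, -36, -81/2, 54, 243/8, -243/10, -729/80, 729/140, …
ICs: h(0) = 9, h′(0) = -36.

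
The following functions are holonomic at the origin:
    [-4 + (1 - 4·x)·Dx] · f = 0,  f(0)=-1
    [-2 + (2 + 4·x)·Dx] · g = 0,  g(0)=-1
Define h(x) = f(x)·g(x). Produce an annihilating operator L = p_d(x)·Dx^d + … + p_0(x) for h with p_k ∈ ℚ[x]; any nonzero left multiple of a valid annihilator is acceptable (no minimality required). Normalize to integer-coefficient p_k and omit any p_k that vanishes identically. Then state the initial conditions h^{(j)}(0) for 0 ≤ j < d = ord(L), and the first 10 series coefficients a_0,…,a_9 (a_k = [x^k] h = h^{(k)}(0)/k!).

L = (5 + 4·x) + (-1 + 2·x + 8·x^2)·Dx  (order 1).
h: a_k = 1, 5, 39/2, 157/2, 2507/8, 10035/8, 80259/16, 321069/16, 10273779/128, 41095831/128, …
ICs: h(0) = 1.

f: a_k = -1, -4, -16, -64, -256, -1024, -4096, -16384, -65536, -262144, …
g: a_k = -1, -1, 1/2, -1/2, 5/8, -7/8, 21/16, -33/16, 429/128, -715/128, …
L₀ := L_f ⊗_s L_g (sym. prod.), ord ≤ 1.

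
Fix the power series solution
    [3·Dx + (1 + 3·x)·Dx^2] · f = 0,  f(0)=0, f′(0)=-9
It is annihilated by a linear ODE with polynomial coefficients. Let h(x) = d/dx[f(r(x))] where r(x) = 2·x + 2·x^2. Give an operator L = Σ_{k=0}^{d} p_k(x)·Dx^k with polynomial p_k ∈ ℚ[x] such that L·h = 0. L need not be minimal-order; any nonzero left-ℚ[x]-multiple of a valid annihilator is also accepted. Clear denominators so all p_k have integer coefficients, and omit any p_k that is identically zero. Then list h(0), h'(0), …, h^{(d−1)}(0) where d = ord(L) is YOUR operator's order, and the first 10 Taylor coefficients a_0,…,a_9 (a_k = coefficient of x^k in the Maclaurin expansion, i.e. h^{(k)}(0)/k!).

L = (4 + 12·x + 12·x^2) + (1 + 8·x + 18·x^2 + 12·x^3)·Dx  (order 1).
h: a_k = -18, 72, -324, 1512, -7128, 33696, -159408, 754272, -3569184, 16889472, …
ICs: h(0) = -18.

f: a_k = 0, -9, 27/2, -27, 243/4, -729/5, 729/2, -6561/7, 19683/8, -6561, …
L₀ from L_f via x↦r, Dx↦r'^{-1}Dx.
h=h₀': d/dx-closure on L₀ ⇒ L.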